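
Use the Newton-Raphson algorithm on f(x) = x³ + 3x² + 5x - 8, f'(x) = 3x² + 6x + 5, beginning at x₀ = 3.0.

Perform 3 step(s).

f(x) = x³ + 3x² + 5x - 8
f'(x) = 3x² + 6x + 5
x₀ = 3.0

Newton-Raphson formula: x_{n+1} = x_n - f(x_n)/f'(x_n)

Iteration 1:
  f(3.000000) = 61.000000
  f'(3.000000) = 50.000000
  x_1 = 3.000000 - 61.000000/50.000000 = 1.780000
Iteration 2:
  f(1.780000) = 16.044952
  f'(1.780000) = 25.185200
  x_2 = 1.780000 - 16.044952/25.185200 = 1.142921
Iteration 3:
  f(1.142921) = 3.126378
  f'(1.142921) = 15.776336
  x_3 = 1.142921 - 3.126378/15.776336 = 0.944753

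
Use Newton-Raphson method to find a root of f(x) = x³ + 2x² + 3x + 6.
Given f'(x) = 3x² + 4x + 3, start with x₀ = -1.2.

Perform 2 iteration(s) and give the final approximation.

f(x) = x³ + 2x² + 3x + 6
f'(x) = 3x² + 4x + 3
x₀ = -1.2

Newton-Raphson formula: x_{n+1} = x_n - f(x_n)/f'(x_n)

Iteration 1:
  f(-1.200000) = 3.552000
  f'(-1.200000) = 2.520000
  x_1 = -1.200000 - 3.552000/2.520000 = -2.609524
Iteration 2:
  f(-2.609524) = -5.979194
  f'(-2.609524) = 12.990748
  x_2 = -2.609524 - (-5.979194)/12.990748 = -2.149258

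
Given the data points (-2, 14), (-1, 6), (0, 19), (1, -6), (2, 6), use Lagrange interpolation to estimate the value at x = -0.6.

Lagrange interpolation formula:
P(x) = Σ yᵢ × Lᵢ(x)
where Lᵢ(x) = Π_{j≠i} (x - xⱼ)/(xᵢ - xⱼ)

L_0(-0.6) = (-0.6 - (-1))/(-2 - (-1)) × (-0.6 - 0)/(-2 - 0) × (-0.6 - 1)/(-2 - 1) × (-0.6 - 2)/(-2 - 2) = -0.041600
L_1(-0.6) = (-0.6 - (-2))/(-1 - (-2)) × (-0.6 - 0)/(-1 - 0) × (-0.6 - 1)/(-1 - 1) × (-0.6 - 2)/(-1 - 2) = 0.582400
L_2(-0.6) = (-0.6 - (-2))/(0 - (-2)) × (-0.6 - (-1))/(0 - (-1)) × (-0.6 - 1)/(0 - 1) × (-0.6 - 2)/(0 - 2) = 0.582400
L_3(-0.6) = (-0.6 - (-2))/(1 - (-2)) × (-0.6 - (-1))/(1 - (-1)) × (-0.6 - 0)/(1 - 0) × (-0.6 - 2)/(1 - 2) = -0.145600
L_4(-0.6) = (-0.6 - (-2))/(2 - (-2)) × (-0.6 - (-1))/(2 - (-1)) × (-0.6 - 0)/(2 - 0) × (-0.6 - 1)/(2 - 1) = 0.022400

P(-0.6) = 14×L_0(-0.6) + 6×L_1(-0.6) + 19×L_2(-0.6) + (-6)×L_3(-0.6) + 6×L_4(-0.6)
P(-0.6) = 14.985600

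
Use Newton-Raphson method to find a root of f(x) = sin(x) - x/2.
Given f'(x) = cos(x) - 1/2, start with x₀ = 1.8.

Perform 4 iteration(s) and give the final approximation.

f(x) = sin(x) - x/2
f'(x) = cos(x) - 1/2
x₀ = 1.8

Newton-Raphson formula: x_{n+1} = x_n - f(x_n)/f'(x_n)

Iteration 1:
  f(1.800000) = 0.073848
  f'(1.800000) = -0.727202
  x_1 = 1.800000 - 0.073848/(-0.727202) = 1.901550
Iteration 2:
  f(1.901550) = -0.004977
  f'(1.901550) = -0.824756
  x_2 = 1.901550 - (-0.004977)/(-0.824756) = 1.895515
Iteration 3:
  f(1.895515) = -0.000017
  f'(1.895515) = -0.819042
  x_3 = 1.895515 - (-0.000017)/(-0.819042) = 1.895494
Iteration 4:
  f(1.895494) = 0.000000
  f'(1.895494) = -0.819023
  x_4 = 1.895494 - 0.000000/(-0.819023) = 1.895494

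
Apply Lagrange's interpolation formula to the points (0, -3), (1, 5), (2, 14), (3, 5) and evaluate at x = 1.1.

Lagrange interpolation formula:
P(x) = Σ yᵢ × Lᵢ(x)
where Lᵢ(x) = Π_{j≠i} (x - xⱼ)/(xᵢ - xⱼ)

L_0(1.1) = (1.1 - 1)/(0 - 1) × (1.1 - 2)/(0 - 2) × (1.1 - 3)/(0 - 3) = -0.028500
L_1(1.1) = (1.1 - 0)/(1 - 0) × (1.1 - 2)/(1 - 2) × (1.1 - 3)/(1 - 3) = 0.940500
L_2(1.1) = (1.1 - 0)/(2 - 0) × (1.1 - 1)/(2 - 1) × (1.1 - 3)/(2 - 3) = 0.104500
L_3(1.1) = (1.1 - 0)/(3 - 0) × (1.1 - 1)/(3 - 1) × (1.1 - 2)/(3 - 2) = -0.016500

P(1.1) = (-3)×L_0(1.1) + 5×L_1(1.1) + 14×L_2(1.1) + 5×L_3(1.1)
P(1.1) = 6.168500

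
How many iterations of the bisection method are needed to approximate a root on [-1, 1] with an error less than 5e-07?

We need (b-a)/2^n ≤ 5e-07
(1 - (-1))/2^n ≤ 5e-07
2/2^n ≤ 5e-07
2^n ≥ 4000000
n ≥ log₂(4000000) = 21.93
n ≥ 22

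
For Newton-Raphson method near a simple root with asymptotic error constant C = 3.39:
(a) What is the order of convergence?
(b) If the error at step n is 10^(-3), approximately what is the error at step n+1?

(a) Newton-Raphson has quadratic (order 2) convergence near simple roots.
    This means |e_{n+1}| ≈ C|e_n|².

(b) With |e_n| = 10^(-3) and C = 3.39:
    |e_{n+1}| ≈ 3.39 × (10^(-3))² = 3.39 × 10^(-6)

(a) 2 (quadratic); (b) |e_{n+1}| ≈ 3.390e-06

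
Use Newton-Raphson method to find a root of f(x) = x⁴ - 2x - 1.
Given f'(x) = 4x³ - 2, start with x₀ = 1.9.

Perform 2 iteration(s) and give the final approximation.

f(x) = x⁴ - 2x - 1
f'(x) = 4x³ - 2
x₀ = 1.9

Newton-Raphson formula: x_{n+1} = x_n - f(x_n)/f'(x_n)

Iteration 1:
  f(1.900000) = 8.232100
  f'(1.900000) = 25.436000
  x_1 = 1.900000 - 8.232100/25.436000 = 1.576360
Iteration 2:
  f(1.576360) = 2.022066
  f'(1.576360) = 13.668465
  x_2 = 1.576360 - 2.022066/13.668465 = 1.428424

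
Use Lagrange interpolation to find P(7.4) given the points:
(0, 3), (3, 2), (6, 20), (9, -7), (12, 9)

Lagrange interpolation formula:
P(x) = Σ yᵢ × Lᵢ(x)
where Lᵢ(x) = Π_{j≠i} (x - xⱼ)/(xᵢ - xⱼ)

L_0(7.4) = (7.4 - 3)/(0 - 3) × (7.4 - 6)/(0 - 6) × (7.4 - 9)/(0 - 9) × (7.4 - 12)/(0 - 12) = 0.023322
L_1(7.4) = (7.4 - 0)/(3 - 0) × (7.4 - 6)/(3 - 6) × (7.4 - 9)/(3 - 9) × (7.4 - 12)/(3 - 12) = -0.156892
L_2(7.4) = (7.4 - 0)/(6 - 0) × (7.4 - 3)/(6 - 3) × (7.4 - 9)/(6 - 9) × (7.4 - 12)/(6 - 12) = 0.739635
L_3(7.4) = (7.4 - 0)/(9 - 0) × (7.4 - 3)/(9 - 3) × (7.4 - 6)/(9 - 6) × (7.4 - 12)/(9 - 12) = 0.431453
L_4(7.4) = (7.4 - 0)/(12 - 0) × (7.4 - 3)/(12 - 3) × (7.4 - 6)/(12 - 6) × (7.4 - 9)/(12 - 9) = -0.037518

P(7.4) = 3×L_0(7.4) + 2×L_1(7.4) + 20×L_2(7.4) + (-7)×L_3(7.4) + 9×L_4(7.4)
P(7.4) = 11.191039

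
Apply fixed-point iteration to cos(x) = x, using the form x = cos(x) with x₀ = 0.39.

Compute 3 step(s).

Equation: cos(x) = x
Fixed-point form: x = cos(x)
x₀ = 0.39

x_1 = g(0.390000) = 0.924909
x_2 = g(0.924909) = 0.601907
x_3 = g(0.601907) = 0.824257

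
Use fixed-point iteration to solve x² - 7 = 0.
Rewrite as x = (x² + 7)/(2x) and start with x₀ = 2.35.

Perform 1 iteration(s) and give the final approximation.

Equation: x² - 7 = 0
Fixed-point form: x = (x² + 7)/(2x)
x₀ = 2.35

x_1 = g(2.350000) = 2.664362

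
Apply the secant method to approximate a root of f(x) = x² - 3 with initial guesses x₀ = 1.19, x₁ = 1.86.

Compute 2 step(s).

f(x) = x² - 3
x₀ = 1.19, x₁ = 1.86

Secant formula: x_{n+1} = x_n - f(x_n)(x_n - x_{n-1})/(f(x_n) - f(x_{n-1}))

Iteration 1:
  f(1.190000) = -1.583900
  f(1.860000) = 0.459600
  x_2 = 1.860000 - 0.459600×(1.860000 - 1.190000)/(0.459600 - (-1.583900))
       = 1.709311
Iteration 2:
  f(1.860000) = 0.459600
  f(1.709311) = -0.078254
  x_3 = 1.709311 - (-0.078254)×(1.709311 - 1.860000)/(-0.078254 - 0.459600)
       = 1.731236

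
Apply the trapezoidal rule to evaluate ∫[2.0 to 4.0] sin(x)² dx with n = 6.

f(x) = sin(x)²
a = 2.0, b = 4.0, n = 6
h = (b - a)/n = 0.333333

Trapezoidal rule: (h/2)[f(x₀) + 2f(x₁) + 2f(x₂) + ... + f(xₙ)]

x_0 = 2.0000, f(x_0) = 0.826822, coefficient = 1
x_1 = 2.3333, f(x_1) = 0.522853, coefficient = 2
x_2 = 2.6667, f(x_2) = 0.209098, coefficient = 2
x_3 = 3.0000, f(x_3) = 0.019915, coefficient = 2
x_4 = 3.3333, f(x_4) = 0.036316, coefficient = 2
x_5 = 3.6667, f(x_5) = 0.251279, coefficient = 2
x_6 = 4.0000, f(x_6) = 0.572750, coefficient = 1

I ≈ (0.333333/2) × 3.478494 = 0.579749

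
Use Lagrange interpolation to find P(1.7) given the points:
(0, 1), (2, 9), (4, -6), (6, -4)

Lagrange interpolation formula:
P(x) = Σ yᵢ × Lᵢ(x)
where Lᵢ(x) = Π_{j≠i} (x - xⱼ)/(xᵢ - xⱼ)

L_0(1.7) = (1.7 - 2)/(0 - 2) × (1.7 - 4)/(0 - 4) × (1.7 - 6)/(0 - 6) = 0.061813
L_1(1.7) = (1.7 - 0)/(2 - 0) × (1.7 - 4)/(2 - 4) × (1.7 - 6)/(2 - 6) = 1.050812
L_2(1.7) = (1.7 - 0)/(4 - 0) × (1.7 - 2)/(4 - 2) × (1.7 - 6)/(4 - 6) = -0.137063
L_3(1.7) = (1.7 - 0)/(6 - 0) × (1.7 - 2)/(6 - 2) × (1.7 - 4)/(6 - 4) = 0.024438

P(1.7) = 1×L_0(1.7) + 9×L_1(1.7) + (-6)×L_2(1.7) + (-4)×L_3(1.7)
P(1.7) = 10.243750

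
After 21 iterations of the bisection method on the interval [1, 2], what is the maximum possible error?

Bisection error bound: |error| ≤ (b-a)/2^n
|error| ≤ (2 - 1)/2^21 = 1/2^21
|error| ≤ 0.0000004768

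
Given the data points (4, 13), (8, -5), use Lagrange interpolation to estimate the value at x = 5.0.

Lagrange interpolation formula:
P(x) = Σ yᵢ × Lᵢ(x)
where Lᵢ(x) = Π_{j≠i} (x - xⱼ)/(xᵢ - xⱼ)

L_0(5.0) = (5.0 - 8)/(4 - 8) = 0.750000
L_1(5.0) = (5.0 - 4)/(8 - 4) = 0.250000

P(5.0) = 13×L_0(5.0) + (-5)×L_1(5.0)
P(5.0) = 8.500000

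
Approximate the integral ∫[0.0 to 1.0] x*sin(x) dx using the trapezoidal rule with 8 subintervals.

f(x) = x*sin(x)
a = 0.0, b = 1.0, n = 8
h = (b - a)/n = 0.125000

Trapezoidal rule: (h/2)[f(x₀) + 2f(x₁) + 2f(x₂) + ... + f(xₙ)]

x_0 = 0.0000, f(x_0) = 0.000000, coefficient = 1
x_1 = 0.1250, f(x_1) = 0.015584, coefficient = 2
x_2 = 0.2500, f(x_2) = 0.061851, coefficient = 2
x_3 = 0.3750, f(x_3) = 0.137352, coefficient = 2
x_4 = 0.5000, f(x_4) = 0.239713, coefficient = 2
x_5 = 0.6250, f(x_5) = 0.365686, coefficient = 2
x_6 = 0.7500, f(x_6) = 0.511229, coefficient = 2
x_7 = 0.8750, f(x_7) = 0.671601, coefficient = 2
x_8 = 1.0000, f(x_8) = 0.841471, coefficient = 1

I ≈ (0.125000/2) × 4.847502 = 0.302969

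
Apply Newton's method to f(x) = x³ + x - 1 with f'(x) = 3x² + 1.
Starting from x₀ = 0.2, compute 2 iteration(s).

f(x) = x³ + x - 1
f'(x) = 3x² + 1
x₀ = 0.2

Newton-Raphson formula: x_{n+1} = x_n - f(x_n)/f'(x_n)

Iteration 1:
  f(0.200000) = -0.792000
  f'(0.200000) = 1.120000
  x_1 = 0.200000 - (-0.792000)/1.120000 = 0.907143
Iteration 2:
  f(0.907143) = 0.653638
  f'(0.907143) = 3.468724
  x_2 = 0.907143 - 0.653638/3.468724 = 0.718705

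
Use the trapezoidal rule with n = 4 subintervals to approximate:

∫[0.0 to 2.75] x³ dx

f(x) = x³
a = 0.0, b = 2.75, n = 4
h = (b - a)/n = 0.687500

Trapezoidal rule: (h/2)[f(x₀) + 2f(x₁) + 2f(x₂) + ... + f(xₙ)]

x_0 = 0.0000, f(x_0) = 0.000000, coefficient = 1
x_1 = 0.6875, f(x_1) = 0.324951, coefficient = 2
x_2 = 1.3750, f(x_2) = 2.599609, coefficient = 2
x_3 = 2.0625, f(x_3) = 8.773682, coefficient = 2
x_4 = 2.7500, f(x_4) = 20.796875, coefficient = 1

I ≈ (0.687500/2) × 44.193359 = 15.191467
Exact value: 14.297852
Error: 0.893616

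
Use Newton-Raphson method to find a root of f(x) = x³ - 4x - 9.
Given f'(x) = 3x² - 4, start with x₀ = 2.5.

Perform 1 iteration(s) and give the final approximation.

f(x) = x³ - 4x - 9
f'(x) = 3x² - 4
x₀ = 2.5

Newton-Raphson formula: x_{n+1} = x_n - f(x_n)/f'(x_n)

Iteration 1:
  f(2.500000) = -3.375000
  f'(2.500000) = 14.750000
  x_1 = 2.500000 - (-3.375000)/14.750000 = 2.728814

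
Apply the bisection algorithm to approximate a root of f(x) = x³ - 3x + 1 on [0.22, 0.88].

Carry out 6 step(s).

f(x) = x³ - 3x + 1
Initial interval: [0.22, 0.88]

Iteration 1:
  c_1 = (0.220000 + 0.880000)/2 = 0.550000
  f(c_1) = f(0.550000) = -0.483625
  f(a) × f(c) < 0, new interval: [0.220000, 0.550000]
Iteration 2:
  c_2 = (0.220000 + 0.550000)/2 = 0.385000
  f(c_2) = f(0.385000) = -0.097933
  f(a) × f(c) < 0, new interval: [0.220000, 0.385000]
Iteration 3:
  c_3 = (0.220000 + 0.385000)/2 = 0.302500
  f(c_3) = f(0.302500) = 0.120181
  f(a) × f(c) ≥ 0, new interval: [0.302500, 0.385000]
Iteration 4:
  c_4 = (0.302500 + 0.385000)/2 = 0.343750
  f(c_4) = f(0.343750) = 0.009369
  f(a) × f(c) ≥ 0, new interval: [0.343750, 0.385000]
Iteration 5:
  c_5 = (0.343750 + 0.385000)/2 = 0.364375
  f(c_5) = f(0.364375) = -0.044747
  f(a) × f(c) < 0, new interval: [0.343750, 0.364375]
Iteration 6:
  c_6 = (0.343750 + 0.364375)/2 = 0.354063
  f(c_6) = f(0.354063) = -0.017802
  f(a) × f(c) < 0, new interval: [0.343750, 0.354063]

After 6 iteration(s), the approximation is c_6 = 0.354063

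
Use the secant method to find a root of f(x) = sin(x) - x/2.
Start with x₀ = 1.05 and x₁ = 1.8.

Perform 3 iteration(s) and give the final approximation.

f(x) = sin(x) - x/2
x₀ = 1.05, x₁ = 1.8

Secant formula: x_{n+1} = x_n - f(x_n)(x_n - x_{n-1})/(f(x_n) - f(x_{n-1}))

Iteration 1:
  f(1.050000) = 0.342423
  f(1.800000) = 0.073848
  x_2 = 1.800000 - 0.073848×(1.800000 - 1.050000)/(0.073848 - 0.342423)
       = 2.006220
Iteration 2:
  f(1.800000) = 0.073848
  f(2.006220) = -0.096419
  x_3 = 2.006220 - (-0.096419)×(2.006220 - 1.800000)/(-0.096419 - 0.073848)
       = 1.889441
Iteration 3:
  f(2.006220) = -0.096419
  f(1.889441) = 0.004940
  x_4 = 1.889441 - 0.004940×(1.889441 - 2.006220)/(0.004940 - (-0.096419))
       = 1.895133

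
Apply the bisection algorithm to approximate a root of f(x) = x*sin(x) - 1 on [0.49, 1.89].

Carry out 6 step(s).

f(x) = x*sin(x) - 1
Initial interval: [0.49, 1.89]

Iteration 1:
  c_1 = (0.490000 + 1.890000)/2 = 1.190000
  f(c_1) = f(1.190000) = 0.104759
  f(a) × f(c) < 0, new interval: [0.490000, 1.190000]
Iteration 2:
  c_2 = (0.490000 + 1.190000)/2 = 0.840000
  f(c_2) = f(0.840000) = -0.374500
  f(a) × f(c) ≥ 0, new interval: [0.840000, 1.190000]
Iteration 3:
  c_3 = (0.840000 + 1.190000)/2 = 1.015000
  f(c_3) = f(1.015000) = -0.137777
  f(a) × f(c) ≥ 0, new interval: [1.015000, 1.190000]
Iteration 4:
  c_4 = (1.015000 + 1.190000)/2 = 1.102500
  f(c_4) = f(1.102500) = -0.016197
  f(a) × f(c) ≥ 0, new interval: [1.102500, 1.190000]
Iteration 5:
  c_5 = (1.102500 + 1.190000)/2 = 1.146250
  f(c_5) = f(1.146250) = 0.044492
  f(a) × f(c) < 0, new interval: [1.102500, 1.146250]
Iteration 6:
  c_6 = (1.102500 + 1.146250)/2 = 1.124375
  f(c_6) = f(1.124375) = 0.014184
  f(a) × f(c) < 0, new interval: [1.102500, 1.124375]

After 6 iteration(s), the approximation is c_6 = 1.124375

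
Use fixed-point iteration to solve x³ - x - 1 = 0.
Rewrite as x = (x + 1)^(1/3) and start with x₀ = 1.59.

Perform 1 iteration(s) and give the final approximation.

Equation: x³ - x - 1 = 0
Fixed-point form: x = (x + 1)^(1/3)
x₀ = 1.59

x_1 = g(1.590000) = 1.373304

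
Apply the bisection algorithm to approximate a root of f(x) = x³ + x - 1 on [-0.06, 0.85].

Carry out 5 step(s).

f(x) = x³ + x - 1
Initial interval: [-0.06, 0.85]

Iteration 1:
  c_1 = (-0.060000 + 0.850000)/2 = 0.395000
  f(c_1) = f(0.395000) = -0.543370
  f(a) × f(c) ≥ 0, new interval: [0.395000, 0.850000]
Iteration 2:
  c_2 = (0.395000 + 0.850000)/2 = 0.622500
  f(c_2) = f(0.622500) = -0.136277
  f(a) × f(c) ≥ 0, new interval: [0.622500, 0.850000]
Iteration 3:
  c_3 = (0.622500 + 0.850000)/2 = 0.736250
  f(c_3) = f(0.736250) = 0.135345
  f(a) × f(c) < 0, new interval: [0.622500, 0.736250]
Iteration 4:
  c_4 = (0.622500 + 0.736250)/2 = 0.679375
  f(c_4) = f(0.679375) = -0.007059
  f(a) × f(c) ≥ 0, new interval: [0.679375, 0.736250]
Iteration 5:
  c_5 = (0.679375 + 0.736250)/2 = 0.707813
  f(c_5) = f(0.707813) = 0.062426
  f(a) × f(c) < 0, new interval: [0.679375, 0.707813]

After 5 iteration(s), the approximation is c_5 = 0.707813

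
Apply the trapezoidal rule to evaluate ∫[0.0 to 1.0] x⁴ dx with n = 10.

f(x) = x⁴
a = 0.0, b = 1.0, n = 10
h = (b - a)/n = 0.100000

Trapezoidal rule: (h/2)[f(x₀) + 2f(x₁) + 2f(x₂) + ... + f(xₙ)]

x_0 = 0.0000, f(x_0) = 0.000000, coefficient = 1
x_1 = 0.1000, f(x_1) = 0.000100, coefficient = 2
x_2 = 0.2000, f(x_2) = 0.001600, coefficient = 2
x_3 = 0.3000, f(x_3) = 0.008100, coefficient = 2
x_4 = 0.4000, f(x_4) = 0.025600, coefficient = 2
x_5 = 0.5000, f(x_5) = 0.062500, coefficient = 2
x_6 = 0.6000, f(x_6) = 0.129600, coefficient = 2
x_7 = 0.7000, f(x_7) = 0.240100, coefficient = 2
x_8 = 0.8000, f(x_8) = 0.409600, coefficient = 2
x_9 = 0.9000, f(x_9) = 0.656100, coefficient = 2
x_10 = 1.0000, f(x_10) = 1.000000, coefficient = 1

I ≈ (0.100000/2) × 4.066600 = 0.203330
Exact value: 0.200000
Error: 0.003330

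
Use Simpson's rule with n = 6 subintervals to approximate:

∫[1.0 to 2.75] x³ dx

f(x) = x³
a = 1.0, b = 2.75, n = 6
h = (b - a)/n = 0.291667

Simpson's rule: (h/3)[f(x₀) + 4f(x₁) + 2f(x₂) + ... + f(xₙ)]

x_0 = 1.0000, f(x_0) = 1.000000, coefficient = 1
x_1 = 1.2917, f(x_1) = 2.155020, coefficient = 4
x_2 = 1.5833, f(x_2) = 3.969329, coefficient = 2
x_3 = 1.8750, f(x_3) = 6.591797, coefficient = 4
x_4 = 2.1667, f(x_4) = 10.171296, coefficient = 2
x_5 = 2.4583, f(x_5) = 14.856698, coefficient = 4
x_6 = 2.7500, f(x_6) = 20.796875, coefficient = 1

I ≈ (0.291667/3) × 144.492188 = 14.047852
Exact value: 14.047852
Error: 0.000000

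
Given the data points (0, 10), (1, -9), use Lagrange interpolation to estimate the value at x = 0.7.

Lagrange interpolation formula:
P(x) = Σ yᵢ × Lᵢ(x)
where Lᵢ(x) = Π_{j≠i} (x - xⱼ)/(xᵢ - xⱼ)

L_0(0.7) = (0.7 - 1)/(0 - 1) = 0.300000
L_1(0.7) = (0.7 - 0)/(1 - 0) = 0.700000

P(0.7) = 10×L_0(0.7) + (-9)×L_1(0.7)
P(0.7) = -3.300000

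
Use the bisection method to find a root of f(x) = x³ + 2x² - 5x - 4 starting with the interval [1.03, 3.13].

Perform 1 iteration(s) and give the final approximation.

f(x) = x³ + 2x² - 5x - 4
Initial interval: [1.03, 3.13]

Iteration 1:
  c_1 = (1.030000 + 3.130000)/2 = 2.080000
  f(c_1) = f(2.080000) = 3.251712
  f(a) × f(c) < 0, new interval: [1.030000, 2.080000]

After 1 iteration(s), the approximation is c_1 = 2.080000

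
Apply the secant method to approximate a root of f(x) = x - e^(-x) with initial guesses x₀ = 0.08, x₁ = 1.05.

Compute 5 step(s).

f(x) = x - e^(-x)
x₀ = 0.08, x₁ = 1.05

Secant formula: x_{n+1} = x_n - f(x_n)(x_n - x_{n-1})/(f(x_n) - f(x_{n-1}))

Iteration 1:
  f(0.080000) = -0.843116
  f(1.050000) = 0.700062
  x_2 = 1.050000 - 0.700062×(1.050000 - 0.080000)/(0.700062 - (-0.843116))
       = 0.609960
Iteration 2:
  f(1.050000) = 0.700062
  f(0.609960) = 0.066587
  x_3 = 0.609960 - 0.066587×(0.609960 - 1.050000)/(0.066587 - 0.700062)
       = 0.563705
Iteration 3:
  f(0.609960) = 0.066587
  f(0.563705) = -0.005391
  x_4 = 0.563705 - (-0.005391)×(0.563705 - 0.609960)/(-0.005391 - 0.066587)
       = 0.567170
Iteration 4:
  f(0.563705) = -0.005391
  f(0.567170) = 0.000041
  x_5 = 0.567170 - 0.000041×(0.567170 - 0.563705)/(0.000041 - (-0.005391))
       = 0.567143
Iteration 5:
  f(0.567170) = 0.000041
  f(0.567143) = 0.000000
  x_6 = 0.567143 - 0.000000×(0.567143 - 0.567170)/(0.000000 - 0.000041)
       = 0.567143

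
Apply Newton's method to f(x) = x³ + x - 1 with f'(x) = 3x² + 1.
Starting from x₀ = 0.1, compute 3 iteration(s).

f(x) = x³ + x - 1
f'(x) = 3x² + 1
x₀ = 0.1

Newton-Raphson formula: x_{n+1} = x_n - f(x_n)/f'(x_n)

Iteration 1:
  f(0.100000) = -0.899000
  f'(0.100000) = 1.030000
  x_1 = 0.100000 - (-0.899000)/1.030000 = 0.972816
Iteration 2:
  f(0.972816) = 0.893459
  f'(0.972816) = 3.839110
  x_2 = 0.972816 - 0.893459/3.839110 = 0.740090
Iteration 3:
  f(0.740090) = 0.145462
  f'(0.740090) = 2.643200
  x_3 = 0.740090 - 0.145462/2.643200 = 0.685058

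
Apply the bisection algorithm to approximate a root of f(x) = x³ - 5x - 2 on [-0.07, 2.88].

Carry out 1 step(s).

f(x) = x³ - 5x - 2
Initial interval: [-0.07, 2.88]

Iteration 1:
  c_1 = (-0.070000 + 2.880000)/2 = 1.405000
  f(c_1) = f(1.405000) = -6.251495
  f(a) × f(c) ≥ 0, new interval: [1.405000, 2.880000]

After 1 iteration(s), the approximation is c_1 = 1.405000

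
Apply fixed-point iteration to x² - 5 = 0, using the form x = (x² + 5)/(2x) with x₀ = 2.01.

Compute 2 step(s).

Equation: x² - 5 = 0
Fixed-point form: x = (x² + 5)/(2x)
x₀ = 2.01

x_1 = g(2.010000) = 2.248781
x_2 = g(2.248781) = 2.236104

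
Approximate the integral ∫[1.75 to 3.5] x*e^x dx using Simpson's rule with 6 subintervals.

f(x) = x*e^x
a = 1.75, b = 3.5, n = 6
h = (b - a)/n = 0.291667

Simpson's rule: (h/3)[f(x₀) + 4f(x₁) + 2f(x₂) + ... + f(xₙ)]

x_0 = 1.7500, f(x_0) = 10.070555, coefficient = 1
x_1 = 2.0417, f(x_1) = 15.727852, coefficient = 4
x_2 = 2.3333, f(x_2) = 24.061937, coefficient = 2
x_3 = 2.6250, f(x_3) = 36.237007, coefficient = 4
x_4 = 2.9167, f(x_4) = 53.898793, coefficient = 2
x_5 = 3.2083, f(x_5) = 79.367179, coefficient = 4
x_6 = 3.5000, f(x_6) = 115.904082, coefficient = 1

I ≈ (0.291667/3) × 807.224248 = 78.480135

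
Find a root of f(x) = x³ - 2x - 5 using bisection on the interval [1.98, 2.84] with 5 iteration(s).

f(x) = x³ - 2x - 5
Initial interval: [1.98, 2.84]

Iteration 1:
  c_1 = (1.980000 + 2.840000)/2 = 2.410000
  f(c_1) = f(2.410000) = 4.177521
  f(a) × f(c) < 0, new interval: [1.980000, 2.410000]
Iteration 2:
  c_2 = (1.980000 + 2.410000)/2 = 2.195000
  f(c_2) = f(2.195000) = 1.185565
  f(a) × f(c) < 0, new interval: [1.980000, 2.195000]
Iteration 3:
  c_3 = (1.980000 + 2.195000)/2 = 2.087500
  f(c_3) = f(2.087500) = -0.078393
  f(a) × f(c) ≥ 0, new interval: [2.087500, 2.195000]
Iteration 4:
  c_4 = (2.087500 + 2.195000)/2 = 2.141250
  f(c_4) = f(2.141250) = 0.535028
  f(a) × f(c) < 0, new interval: [2.087500, 2.141250]
Iteration 5:
  c_5 = (2.087500 + 2.141250)/2 = 2.114375
  f(c_5) = f(2.114375) = 0.223736
  f(a) × f(c) < 0, new interval: [2.087500, 2.114375]

After 5 iteration(s), the approximation is c_5 = 2.114375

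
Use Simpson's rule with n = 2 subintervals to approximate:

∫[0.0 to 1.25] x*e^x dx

f(x) = x*e^x
a = 0.0, b = 1.25, n = 2
h = (b - a)/n = 0.625000

Simpson's rule: (h/3)[f(x₀) + 4f(x₁) + 2f(x₂) + ... + f(xₙ)]

x_0 = 0.0000, f(x_0) = 0.000000, coefficient = 1
x_1 = 0.6250, f(x_1) = 1.167654, coefficient = 4
x_2 = 1.2500, f(x_2) = 4.362929, coefficient = 1

I ≈ (0.625000/3) × 9.033544 = 1.881988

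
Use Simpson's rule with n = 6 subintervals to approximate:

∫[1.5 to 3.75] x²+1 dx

f(x) = x²+1
a = 1.5, b = 3.75, n = 6
h = (b - a)/n = 0.375000

Simpson's rule: (h/3)[f(x₀) + 4f(x₁) + 2f(x₂) + ... + f(xₙ)]

x_0 = 1.5000, f(x_0) = 3.250000, coefficient = 1
x_1 = 1.8750, f(x_1) = 4.515625, coefficient = 4
x_2 = 2.2500, f(x_2) = 6.062500, coefficient = 2
x_3 = 2.6250, f(x_3) = 7.890625, coefficient = 4
x_4 = 3.0000, f(x_4) = 10.000000, coefficient = 2
x_5 = 3.3750, f(x_5) = 12.390625, coefficient = 4
x_6 = 3.7500, f(x_6) = 15.062500, coefficient = 1

I ≈ (0.375000/3) × 149.625000 = 18.703125
Exact value: 18.703125
Error: 0.000000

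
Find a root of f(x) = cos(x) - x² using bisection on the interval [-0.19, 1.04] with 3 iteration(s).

f(x) = cos(x) - x²
Initial interval: [-0.19, 1.04]

Iteration 1:
  c_1 = (-0.190000 + 1.040000)/2 = 0.425000
  f(c_1) = f(0.425000) = 0.730414
  f(a) × f(c) ≥ 0, new interval: [0.425000, 1.040000]
Iteration 2:
  c_2 = (0.425000 + 1.040000)/2 = 0.732500
  f(c_2) = f(0.732500) = 0.206949
  f(a) × f(c) ≥ 0, new interval: [0.732500, 1.040000]
Iteration 3:
  c_3 = (0.732500 + 1.040000)/2 = 0.886250
  f(c_3) = f(0.886250) = -0.153117
  f(a) × f(c) < 0, new interval: [0.732500, 0.886250]

After 3 iteration(s), the approximation is c_3 = 0.886250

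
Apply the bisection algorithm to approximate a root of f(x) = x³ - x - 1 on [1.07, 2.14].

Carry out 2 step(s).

f(x) = x³ - x - 1
Initial interval: [1.07, 2.14]

Iteration 1:
  c_1 = (1.070000 + 2.140000)/2 = 1.605000
  f(c_1) = f(1.605000) = 1.529520
  f(a) × f(c) < 0, new interval: [1.070000, 1.605000]
Iteration 2:
  c_2 = (1.070000 + 1.605000)/2 = 1.337500
  f(c_2) = f(1.337500) = 0.055162
  f(a) × f(c) < 0, new interval: [1.070000, 1.337500]

After 2 iteration(s), the approximation is c_2 = 1.337500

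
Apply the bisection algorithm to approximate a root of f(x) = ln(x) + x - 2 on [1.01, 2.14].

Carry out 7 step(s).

f(x) = ln(x) + x - 2
Initial interval: [1.01, 2.14]

Iteration 1:
  c_1 = (1.010000 + 2.140000)/2 = 1.575000
  f(c_1) = f(1.575000) = 0.029255
  f(a) × f(c) < 0, new interval: [1.010000, 1.575000]
Iteration 2:
  c_2 = (1.010000 + 1.575000)/2 = 1.292500
  f(c_2) = f(1.292500) = -0.450922
  f(a) × f(c) ≥ 0, new interval: [1.292500, 1.575000]
Iteration 3:
  c_3 = (1.292500 + 1.575000)/2 = 1.433750
  f(c_3) = f(1.433750) = -0.205957
  f(a) × f(c) ≥ 0, new interval: [1.433750, 1.575000]
Iteration 4:
  c_4 = (1.433750 + 1.575000)/2 = 1.504375
  f(c_4) = f(1.504375) = -0.087247
  f(a) × f(c) ≥ 0, new interval: [1.504375, 1.575000]
Iteration 5:
  c_5 = (1.504375 + 1.575000)/2 = 1.539688
  f(c_5) = f(1.539688) = -0.028733
  f(a) × f(c) ≥ 0, new interval: [1.539688, 1.575000]
Iteration 6:
  c_6 = (1.539688 + 1.575000)/2 = 1.557344
  f(c_6) = f(1.557344) = 0.000325
  f(a) × f(c) < 0, new interval: [1.539688, 1.557344]
Iteration 7:
  c_7 = (1.539688 + 1.557344)/2 = 1.548516
  f(c_7) = f(1.548516) = -0.014188
  f(a) × f(c) ≥ 0, new interval: [1.548516, 1.557344]

After 7 iteration(s), the approximation is c_7 = 1.548516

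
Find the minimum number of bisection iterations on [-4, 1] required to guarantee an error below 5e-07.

We need (b-a)/2^n ≤ 5e-07
(1 - (-4))/2^n ≤ 5e-07
5/2^n ≤ 5e-07
2^n ≥ 10000000
n ≥ log₂(10000000) = 23.25
n ≥ 24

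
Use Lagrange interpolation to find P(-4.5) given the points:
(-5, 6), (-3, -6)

Lagrange interpolation formula:
P(x) = Σ yᵢ × Lᵢ(x)
where Lᵢ(x) = Π_{j≠i} (x - xⱼ)/(xᵢ - xⱼ)

L_0(-4.5) = (-4.5 - (-3))/(-5 - (-3)) = 0.750000
L_1(-4.5) = (-4.5 - (-5))/(-3 - (-5)) = 0.250000

P(-4.5) = 6×L_0(-4.5) + (-6)×L_1(-4.5)
P(-4.5) = 3.000000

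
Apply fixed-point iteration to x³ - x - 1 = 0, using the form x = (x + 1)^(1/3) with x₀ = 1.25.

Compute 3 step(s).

Equation: x³ - x - 1 = 0
Fixed-point form: x = (x + 1)^(1/3)
x₀ = 1.25

x_1 = g(1.250000) = 1.310371
x_2 = g(1.310371) = 1.321987
x_3 = g(1.321987) = 1.324199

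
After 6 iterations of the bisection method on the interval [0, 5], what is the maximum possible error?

Bisection error bound: |error| ≤ (b-a)/2^n
|error| ≤ (5 - 0)/2^6 = 5/2^6
|error| ≤ 0.0781250000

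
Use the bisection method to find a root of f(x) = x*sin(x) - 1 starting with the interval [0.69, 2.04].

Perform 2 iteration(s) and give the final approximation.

f(x) = x*sin(x) - 1
Initial interval: [0.69, 2.04]

Iteration 1:
  c_1 = (0.690000 + 2.040000)/2 = 1.365000
  f(c_1) = f(1.365000) = 0.336197
  f(a) × f(c) < 0, new interval: [0.690000, 1.365000]
Iteration 2:
  c_2 = (0.690000 + 1.365000)/2 = 1.027500
  f(c_2) = f(1.027500) = -0.120450
  f(a) × f(c) ≥ 0, new interval: [1.027500, 1.365000]

After 2 iteration(s), the approximation is c_2 = 1.027500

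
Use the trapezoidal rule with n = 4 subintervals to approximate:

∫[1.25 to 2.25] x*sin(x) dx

f(x) = x*sin(x)
a = 1.25, b = 2.25, n = 4
h = (b - a)/n = 0.250000

Trapezoidal rule: (h/2)[f(x₀) + 2f(x₁) + 2f(x₂) + ... + f(xₙ)]

x_0 = 1.2500, f(x_0) = 1.186231, coefficient = 1
x_1 = 1.5000, f(x_1) = 1.496242, coefficient = 2
x_2 = 1.7500, f(x_2) = 1.721975, coefficient = 2
x_3 = 2.0000, f(x_3) = 1.818595, coefficient = 2
x_4 = 2.2500, f(x_4) = 1.750665, coefficient = 1

I ≈ (0.250000/2) × 13.010521 = 1.626315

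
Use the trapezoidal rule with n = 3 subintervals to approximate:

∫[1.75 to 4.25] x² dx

f(x) = x²
a = 1.75, b = 4.25, n = 3
h = (b - a)/n = 0.833333

Trapezoidal rule: (h/2)[f(x₀) + 2f(x₁) + 2f(x₂) + ... + f(xₙ)]

x_0 = 1.7500, f(x_0) = 3.062500, coefficient = 1
x_1 = 2.5833, f(x_1) = 6.673611, coefficient = 2
x_2 = 3.4167, f(x_2) = 11.673611, coefficient = 2
x_3 = 4.2500, f(x_3) = 18.062500, coefficient = 1

I ≈ (0.833333/2) × 57.819444 = 24.091435
Exact value: 23.802083
Error: 0.289352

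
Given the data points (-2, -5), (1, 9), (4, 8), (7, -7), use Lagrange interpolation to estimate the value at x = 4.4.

Lagrange interpolation formula:
P(x) = Σ yᵢ × Lᵢ(x)
where Lᵢ(x) = Π_{j≠i} (x - xⱼ)/(xᵢ - xⱼ)

L_0(4.4) = (4.4 - 1)/(-2 - 1) × (4.4 - 4)/(-2 - 4) × (4.4 - 7)/(-2 - 7) = 0.021827
L_1(4.4) = (4.4 - (-2))/(1 - (-2)) × (4.4 - 4)/(1 - 4) × (4.4 - 7)/(1 - 7) = -0.123259
L_2(4.4) = (4.4 - (-2))/(4 - (-2)) × (4.4 - 1)/(4 - 1) × (4.4 - 7)/(4 - 7) = 1.047704
L_3(4.4) = (4.4 - (-2))/(7 - (-2)) × (4.4 - 1)/(7 - 1) × (4.4 - 4)/(7 - 4) = 0.053728

P(4.4) = (-5)×L_0(4.4) + 9×L_1(4.4) + 8×L_2(4.4) + (-7)×L_3(4.4)
P(4.4) = 6.787062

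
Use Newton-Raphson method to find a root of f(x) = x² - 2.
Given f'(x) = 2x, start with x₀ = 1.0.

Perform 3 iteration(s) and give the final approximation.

f(x) = x² - 2
f'(x) = 2x
x₀ = 1.0

Newton-Raphson formula: x_{n+1} = x_n - f(x_n)/f'(x_n)

Iteration 1:
  f(1.000000) = -1.000000
  f'(1.000000) = 2.000000
  x_1 = 1.000000 - (-1.000000)/2.000000 = 1.500000
Iteration 2:
  f(1.500000) = 0.250000
  f'(1.500000) = 3.000000
  x_2 = 1.500000 - 0.250000/3.000000 = 1.416667
Iteration 3:
  f(1.416667) = 0.006944
  f'(1.416667) = 2.833333
  x_3 = 1.416667 - 0.006944/2.833333 = 1.414216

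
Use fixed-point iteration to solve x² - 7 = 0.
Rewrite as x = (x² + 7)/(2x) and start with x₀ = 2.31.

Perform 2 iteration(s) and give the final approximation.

Equation: x² - 7 = 0
Fixed-point form: x = (x² + 7)/(2x)
x₀ = 2.31

x_1 = g(2.310000) = 2.670152
x_2 = g(2.670152) = 2.645863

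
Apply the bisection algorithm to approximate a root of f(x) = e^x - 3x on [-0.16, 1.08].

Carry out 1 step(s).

f(x) = e^x - 3x
Initial interval: [-0.16, 1.08]

Iteration 1:
  c_1 = (-0.160000 + 1.080000)/2 = 0.460000
  f(c_1) = f(0.460000) = 0.204074
  f(a) × f(c) ≥ 0, new interval: [0.460000, 1.080000]

After 1 iteration(s), the approximation is c_1 = 0.460000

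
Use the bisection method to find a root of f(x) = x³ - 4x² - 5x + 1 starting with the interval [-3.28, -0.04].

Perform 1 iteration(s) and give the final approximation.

f(x) = x³ - 4x² - 5x + 1
Initial interval: [-3.28, -0.04]

Iteration 1:
  c_1 = (-3.280000 + (-0.040000))/2 = -1.660000
  f(c_1) = f(-1.660000) = -6.296696
  f(a) × f(c) ≥ 0, new interval: [-1.660000, -0.040000]

After 1 iteration(s), the approximation is c_1 = -1.660000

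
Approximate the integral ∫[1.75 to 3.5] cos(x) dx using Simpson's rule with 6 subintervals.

f(x) = cos(x)
a = 1.75, b = 3.5, n = 6
h = (b - a)/n = 0.291667

Simpson's rule: (h/3)[f(x₀) + 4f(x₁) + 2f(x₂) + ... + f(xₙ)]

x_0 = 1.7500, f(x_0) = -0.178246, coefficient = 1
x_1 = 2.0417, f(x_1) = -0.453662, coefficient = 4
x_2 = 2.3333, f(x_2) = -0.690758, coefficient = 2
x_3 = 2.6250, f(x_3) = -0.869507, coefficient = 4
x_4 = 2.9167, f(x_4) = -0.974811, coefficient = 2
x_5 = 3.2083, f(x_5) = -0.997774, coefficient = 4
x_6 = 3.5000, f(x_6) = -0.936457, coefficient = 1

I ≈ (0.291667/3) × -13.729612 = -1.334823
Exact value: -1.334769
Error: 0.000054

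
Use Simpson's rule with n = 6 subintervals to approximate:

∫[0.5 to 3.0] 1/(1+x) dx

f(x) = 1/(1+x)
a = 0.5, b = 3.0, n = 6
h = (b - a)/n = 0.416667

Simpson's rule: (h/3)[f(x₀) + 4f(x₁) + 2f(x₂) + ... + f(xₙ)]

x_0 = 0.5000, f(x_0) = 0.666667, coefficient = 1
x_1 = 0.9167, f(x_1) = 0.521739, coefficient = 4
x_2 = 1.3333, f(x_2) = 0.428571, coefficient = 2
x_3 = 1.7500, f(x_3) = 0.363636, coefficient = 4
x_4 = 2.1667, f(x_4) = 0.315789, coefficient = 2
x_5 = 2.5833, f(x_5) = 0.279070, coefficient = 4
x_6 = 3.0000, f(x_6) = 0.250000, coefficient = 1

I ≈ (0.416667/3) × 7.063170 = 0.980996
Exact value: 0.980829
Error: 0.000167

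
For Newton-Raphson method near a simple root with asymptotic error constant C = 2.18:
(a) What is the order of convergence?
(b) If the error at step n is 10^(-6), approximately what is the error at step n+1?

(a) Newton-Raphson has quadratic (order 2) convergence near simple roots.
    This means |e_{n+1}| ≈ C|e_n|².

(b) With |e_n| = 10^(-6) and C = 2.18:
    |e_{n+1}| ≈ 2.18 × (10^(-6))² = 2.18 × 10^(-12)

(a) 2 (quadratic); (b) |e_{n+1}| ≈ 2.180e-12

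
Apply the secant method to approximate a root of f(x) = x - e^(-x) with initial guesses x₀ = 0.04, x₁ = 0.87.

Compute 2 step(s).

f(x) = x - e^(-x)
x₀ = 0.04, x₁ = 0.87

Secant formula: x_{n+1} = x_n - f(x_n)(x_n - x_{n-1})/(f(x_n) - f(x_{n-1}))

Iteration 1:
  f(0.040000) = -0.920789
  f(0.870000) = 0.451048
  x_2 = 0.870000 - 0.451048×(0.870000 - 0.040000)/(0.451048 - (-0.920789))
       = 0.597103
Iteration 2:
  f(0.870000) = 0.451048
  f(0.597103) = 0.046699
  x_3 = 0.597103 - 0.046699×(0.597103 - 0.870000)/(0.046699 - 0.451048)
       = 0.565586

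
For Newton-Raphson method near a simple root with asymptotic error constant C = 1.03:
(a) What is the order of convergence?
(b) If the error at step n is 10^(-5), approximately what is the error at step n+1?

(a) Newton-Raphson has quadratic (order 2) convergence near simple roots.
    This means |e_{n+1}| ≈ C|e_n|².

(b) With |e_n| = 10^(-5) and C = 1.03:
    |e_{n+1}| ≈ 1.03 × (10^(-5))² = 1.03 × 10^(-10)

(a) 2 (quadratic); (b) |e_{n+1}| ≈ 1.030e-10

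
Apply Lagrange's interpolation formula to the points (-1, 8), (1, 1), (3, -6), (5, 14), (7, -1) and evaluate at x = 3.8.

Lagrange interpolation formula:
P(x) = Σ yᵢ × Lᵢ(x)
where Lᵢ(x) = Π_{j≠i} (x - xⱼ)/(xᵢ - xⱼ)

L_0(3.8) = (3.8 - 1)/(-1 - 1) × (3.8 - 3)/(-1 - 3) × (3.8 - 5)/(-1 - 5) × (3.8 - 7)/(-1 - 7) = 0.022400
L_1(3.8) = (3.8 - (-1))/(1 - (-1)) × (3.8 - 3)/(1 - 3) × (3.8 - 5)/(1 - 5) × (3.8 - 7)/(1 - 7) = -0.153600
L_2(3.8) = (3.8 - (-1))/(3 - (-1)) × (3.8 - 1)/(3 - 1) × (3.8 - 5)/(3 - 5) × (3.8 - 7)/(3 - 7) = 0.806400
L_3(3.8) = (3.8 - (-1))/(5 - (-1)) × (3.8 - 1)/(5 - 1) × (3.8 - 3)/(5 - 3) × (3.8 - 7)/(5 - 7) = 0.358400
L_4(3.8) = (3.8 - (-1))/(7 - (-1)) × (3.8 - 1)/(7 - 1) × (3.8 - 3)/(7 - 3) × (3.8 - 5)/(7 - 5) = -0.033600

P(3.8) = 8×L_0(3.8) + 1×L_1(3.8) + (-6)×L_2(3.8) + 14×L_3(3.8) + (-1)×L_4(3.8)
P(3.8) = 0.238400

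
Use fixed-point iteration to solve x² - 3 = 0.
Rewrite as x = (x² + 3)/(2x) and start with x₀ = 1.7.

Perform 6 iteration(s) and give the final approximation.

Equation: x² - 3 = 0
Fixed-point form: x = (x² + 3)/(2x)
x₀ = 1.7

x_1 = g(1.700000) = 1.732353
x_2 = g(1.732353) = 1.732051
x_3 = g(1.732051) = 1.732051
x_4 = g(1.732051) = 1.732051
x_5 = g(1.732051) = 1.732051
x_6 = g(1.732051) = 1.732051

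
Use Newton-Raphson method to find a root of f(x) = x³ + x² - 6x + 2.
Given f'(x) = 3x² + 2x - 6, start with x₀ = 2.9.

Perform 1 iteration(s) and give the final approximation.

f(x) = x³ + x² - 6x + 2
f'(x) = 3x² + 2x - 6
x₀ = 2.9

Newton-Raphson formula: x_{n+1} = x_n - f(x_n)/f'(x_n)

Iteration 1:
  f(2.900000) = 17.399000
  f'(2.900000) = 25.030000
  x_1 = 2.900000 - 17.399000/25.030000 = 2.204874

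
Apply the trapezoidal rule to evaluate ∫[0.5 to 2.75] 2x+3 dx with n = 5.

f(x) = 2x+3
a = 0.5, b = 2.75, n = 5
h = (b - a)/n = 0.450000

Trapezoidal rule: (h/2)[f(x₀) + 2f(x₁) + 2f(x₂) + ... + f(xₙ)]

x_0 = 0.5000, f(x_0) = 4.000000, coefficient = 1
x_1 = 0.9500, f(x_1) = 4.900000, coefficient = 2
x_2 = 1.4000, f(x_2) = 5.800000, coefficient = 2
x_3 = 1.8500, f(x_3) = 6.700000, coefficient = 2
x_4 = 2.3000, f(x_4) = 7.600000, coefficient = 2
x_5 = 2.7500, f(x_5) = 8.500000, coefficient = 1

I ≈ (0.450000/2) × 62.500000 = 14.062500
Exact value: 14.062500
Error: 0.000000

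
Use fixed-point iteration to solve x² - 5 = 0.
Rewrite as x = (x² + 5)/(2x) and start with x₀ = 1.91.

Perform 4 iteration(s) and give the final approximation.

Equation: x² - 5 = 0
Fixed-point form: x = (x² + 5)/(2x)
x₀ = 1.91

x_1 = g(1.910000) = 2.263901
x_2 = g(2.263901) = 2.236239
x_3 = g(2.236239) = 2.236068
x_4 = g(2.236068) = 2.236068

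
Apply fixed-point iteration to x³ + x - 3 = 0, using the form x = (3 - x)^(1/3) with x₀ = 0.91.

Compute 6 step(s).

Equation: x³ + x - 3 = 0
Fixed-point form: x = (3 - x)^(1/3)
x₀ = 0.91

x_1 = g(0.910000) = 1.278543
x_2 = g(1.278543) = 1.198483
x_3 = g(1.198483) = 1.216782
x_4 = g(1.216782) = 1.212648
x_5 = g(1.212648) = 1.213584
x_6 = g(1.213584) = 1.213373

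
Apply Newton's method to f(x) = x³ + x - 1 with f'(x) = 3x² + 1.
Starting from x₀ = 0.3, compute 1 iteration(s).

f(x) = x³ + x - 1
f'(x) = 3x² + 1
x₀ = 0.3

Newton-Raphson formula: x_{n+1} = x_n - f(x_n)/f'(x_n)

Iteration 1:
  f(0.300000) = -0.673000
  f'(0.300000) = 1.270000
  x_1 = 0.300000 - (-0.673000)/1.270000 = 0.829921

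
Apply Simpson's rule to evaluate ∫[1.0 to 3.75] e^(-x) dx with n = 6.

f(x) = e^(-x)
a = 1.0, b = 3.75, n = 6
h = (b - a)/n = 0.458333

Simpson's rule: (h/3)[f(x₀) + 4f(x₁) + 2f(x₂) + ... + f(xₙ)]

x_0 = 1.0000, f(x_0) = 0.367879, coefficient = 1
x_1 = 1.4583, f(x_1) = 0.232624, coefficient = 4
x_2 = 1.9167, f(x_2) = 0.147096, coefficient = 2
x_3 = 2.3750, f(x_3) = 0.093014, coefficient = 4
x_4 = 2.8333, f(x_4) = 0.058816, coefficient = 2
x_5 = 3.2917, f(x_5) = 0.037192, coefficient = 4
x_6 = 3.7500, f(x_6) = 0.023518, coefficient = 1

I ≈ (0.458333/3) × 2.254543 = 0.344444
Exact value: 0.344362
Error: 0.000082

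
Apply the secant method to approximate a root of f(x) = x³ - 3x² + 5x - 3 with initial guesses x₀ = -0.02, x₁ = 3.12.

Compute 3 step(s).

f(x) = x³ - 3x² + 5x - 3
x₀ = -0.02, x₁ = 3.12

Secant formula: x_{n+1} = x_n - f(x_n)(x_n - x_{n-1})/(f(x_n) - f(x_{n-1}))

Iteration 1:
  f(-0.020000) = -3.101208
  f(3.120000) = 13.768128
  x_2 = 3.120000 - 13.768128×(3.120000 - (-0.020000))/(13.768128 - (-3.101208))
       = 0.557248
Iteration 2:
  f(3.120000) = 13.768128
  f(0.557248) = -0.972296
  x_3 = 0.557248 - (-0.972296)×(0.557248 - 3.120000)/(-0.972296 - 13.768128)
       = 0.726290
Iteration 3:
  f(0.557248) = -0.972296
  f(0.726290) = -0.567925
  x_4 = 0.726290 - (-0.567925)×(0.726290 - 0.557248)/(-0.567925 - (-0.972296))
       = 0.963704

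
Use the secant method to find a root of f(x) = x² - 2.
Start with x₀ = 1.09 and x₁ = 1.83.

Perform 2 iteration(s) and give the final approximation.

f(x) = x² - 2
x₀ = 1.09, x₁ = 1.83

Secant formula: x_{n+1} = x_n - f(x_n)(x_n - x_{n-1})/(f(x_n) - f(x_{n-1}))

Iteration 1:
  f(1.090000) = -0.811900
  f(1.830000) = 1.348900
  x_2 = 1.830000 - 1.348900×(1.830000 - 1.090000)/(1.348900 - (-0.811900))
       = 1.368048
Iteration 2:
  f(1.830000) = 1.348900
  f(1.368048) = -0.128445
  x_3 = 1.368048 - (-0.128445)×(1.368048 - 1.830000)/(-0.128445 - 1.348900)
       = 1.408211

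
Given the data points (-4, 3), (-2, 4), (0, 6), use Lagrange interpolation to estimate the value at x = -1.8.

Lagrange interpolation formula:
P(x) = Σ yᵢ × Lᵢ(x)
where Lᵢ(x) = Π_{j≠i} (x - xⱼ)/(xᵢ - xⱼ)

L_0(-1.8) = (-1.8 - (-2))/(-4 - (-2)) × (-1.8 - 0)/(-4 - 0) = -0.045000
L_1(-1.8) = (-1.8 - (-4))/(-2 - (-4)) × (-1.8 - 0)/(-2 - 0) = 0.990000
L_2(-1.8) = (-1.8 - (-4))/(0 - (-4)) × (-1.8 - (-2))/(0 - (-2)) = 0.055000

P(-1.8) = 3×L_0(-1.8) + 4×L_1(-1.8) + 6×L_2(-1.8)
P(-1.8) = 4.155000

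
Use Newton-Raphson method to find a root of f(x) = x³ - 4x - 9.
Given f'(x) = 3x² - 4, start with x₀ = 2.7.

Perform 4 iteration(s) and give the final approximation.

f(x) = x³ - 4x - 9
f'(x) = 3x² - 4
x₀ = 2.7

Newton-Raphson formula: x_{n+1} = x_n - f(x_n)/f'(x_n)

Iteration 1:
  f(2.700000) = -0.117000
  f'(2.700000) = 17.870000
  x_1 = 2.700000 - (-0.117000)/17.870000 = 2.706547
Iteration 2:
  f(2.706547) = 0.000348
  f'(2.706547) = 17.976195
  x_2 = 2.706547 - 0.000348/17.976195 = 2.706528
Iteration 3:
  f(2.706528) = 0.000000
  f'(2.706528) = 17.975881
  x_3 = 2.706528 - 0.000000/17.975881 = 2.706528
Iteration 4:
  f(2.706528) = 0.000000
  f'(2.706528) = 17.975881
  x_4 = 2.706528 - 0.000000/17.975881 = 2.706528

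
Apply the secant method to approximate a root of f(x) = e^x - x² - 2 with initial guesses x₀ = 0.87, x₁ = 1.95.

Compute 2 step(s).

f(x) = e^x - x² - 2
x₀ = 0.87, x₁ = 1.95

Secant formula: x_{n+1} = x_n - f(x_n)(x_n - x_{n-1})/(f(x_n) - f(x_{n-1}))

Iteration 1:
  f(0.870000) = -0.369989
  f(1.950000) = 1.226188
  x_2 = 1.950000 - 1.226188×(1.950000 - 0.870000)/(1.226188 - (-0.369989))
       = 1.120341
Iteration 2:
  f(1.950000) = 1.226188
  f(1.120341) = -0.189265
  x_3 = 1.120341 - (-0.189265)×(1.120341 - 1.950000)/(-0.189265 - 1.226188)
       = 1.231277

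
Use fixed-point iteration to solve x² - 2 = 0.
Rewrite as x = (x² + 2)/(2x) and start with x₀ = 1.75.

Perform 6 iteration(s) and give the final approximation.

Equation: x² - 2 = 0
Fixed-point form: x = (x² + 2)/(2x)
x₀ = 1.75

x_1 = g(1.750000) = 1.446429
x_2 = g(1.446429) = 1.414572
x_3 = g(1.414572) = 1.414214
x_4 = g(1.414214) = 1.414214
x_5 = g(1.414214) = 1.414214
x_6 = g(1.414214) = 1.414214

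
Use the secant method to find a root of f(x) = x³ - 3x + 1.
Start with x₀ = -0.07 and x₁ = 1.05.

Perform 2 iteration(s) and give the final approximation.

f(x) = x³ - 3x + 1
x₀ = -0.07, x₁ = 1.05

Secant formula: x_{n+1} = x_n - f(x_n)(x_n - x_{n-1})/(f(x_n) - f(x_{n-1}))

Iteration 1:
  f(-0.070000) = 1.209657
  f(1.050000) = -0.992375
  x_2 = 1.050000 - (-0.992375)×(1.050000 - (-0.070000))/(-0.992375 - 1.209657)
       = 0.545257
Iteration 2:
  f(1.050000) = -0.992375
  f(0.545257) = -0.473663
  x_3 = 0.545257 - (-0.473663)×(0.545257 - 1.050000)/(-0.473663 - (-0.992375))
       = 0.084349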